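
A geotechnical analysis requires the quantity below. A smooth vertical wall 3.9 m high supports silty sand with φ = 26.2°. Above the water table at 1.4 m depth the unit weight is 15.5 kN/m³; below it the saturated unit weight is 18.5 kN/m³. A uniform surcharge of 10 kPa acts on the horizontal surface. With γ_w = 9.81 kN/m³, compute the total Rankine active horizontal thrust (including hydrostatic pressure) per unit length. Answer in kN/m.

K_a = tan²(45° − φ/2) = 0.3874.
γ' = 18.5 − 9.81 = 8.690 kN/m³. h₂ = H − d_w = 2.5 m.
σ'_h: at surface K_a·q = 3.874; at WT K_a(q+γd_w) = 12.28; at base K_a(q+γd_w+γ'h₂) = 20.70 kPa.
P₁ = ½(3.874+12.28)×1.4 = 11.31; P₂ = ½(12.28+20.70)×2.5 = 41.23; P_w = ½γ_w h₂² = 30.66.
Total = 11.31+41.23+30.66 = 83.19 kN/m.

83.2 kN/m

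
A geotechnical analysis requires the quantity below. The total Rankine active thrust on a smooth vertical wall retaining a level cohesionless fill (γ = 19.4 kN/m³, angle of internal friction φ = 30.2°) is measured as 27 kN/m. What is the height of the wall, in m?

2.90 m

K_a = 0.3307. P_a = ½ K_a γ H² ⇒ H = √(2P_a/(K_a γ)).
H = √(2×27/(0.3307×19.4)) = 2.901 m.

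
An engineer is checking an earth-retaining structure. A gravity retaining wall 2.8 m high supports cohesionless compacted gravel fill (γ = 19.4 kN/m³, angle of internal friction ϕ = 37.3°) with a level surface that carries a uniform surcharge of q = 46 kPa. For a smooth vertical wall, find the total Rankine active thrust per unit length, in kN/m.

K_a = tan²(45° − φ/2) = 0.2453.
Soil triangle: ½ K_a γ H² = 0.5×0.2453×19.4×2.8² = 18.66 kN/m.
Surcharge rectangle: K_a q H = 0.2453×46×2.8 = 31.60 kN/m.
Total = 18.66 + 31.60 = 50.26 kN/m.

50.3 kN/m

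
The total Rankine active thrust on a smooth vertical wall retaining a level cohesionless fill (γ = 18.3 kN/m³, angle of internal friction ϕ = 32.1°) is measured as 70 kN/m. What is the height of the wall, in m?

5.00 m

K_a = 0.3060. P_a = ½ K_a γ H² ⇒ H = √(2P_a/(K_a γ)).
H = √(2×70/(0.3060×18.3)) = 5.000 m.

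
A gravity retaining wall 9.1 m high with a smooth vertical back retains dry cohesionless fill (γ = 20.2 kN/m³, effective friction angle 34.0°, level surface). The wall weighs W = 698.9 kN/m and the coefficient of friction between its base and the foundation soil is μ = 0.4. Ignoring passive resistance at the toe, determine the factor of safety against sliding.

K_a = tan²(45° − 34.0°/2) = 0.2827.
P_a = ½K_aγH² = 0.5×0.2827×20.2×9.1² = 236.5 kN/m, acting at H/3 = 3.033 m above the base.
FS_sliding = μW / P_a = 0.4×698.9 / 236.5 = 1.182.

1.18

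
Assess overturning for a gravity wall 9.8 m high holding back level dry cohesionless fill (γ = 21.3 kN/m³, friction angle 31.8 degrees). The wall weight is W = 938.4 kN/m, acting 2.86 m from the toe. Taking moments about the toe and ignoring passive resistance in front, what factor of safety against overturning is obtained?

2.59

K_a = tan²(45° − 31.8°/2) = 0.3098.
P_a = ½K_aγH² = 0.5×0.3098×21.3×9.8² = 316.9 kN/m, acting at H/3 = 3.267 m above the base.
Overturning moment M_o = P_a × H/3 = 316.9 × 3.267 = 1035.
Resisting moment M_r = W × 2.86 = 938.4 × 2.86 = 2684.
FS_overturning = M_r/M_o = 2684/1035 = 2.593.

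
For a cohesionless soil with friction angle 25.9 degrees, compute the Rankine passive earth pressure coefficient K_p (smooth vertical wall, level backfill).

2.55

K_p = (1 + sin φ)/(1 − sin φ) = tan²(45° + 25.9°/2) = 2.551.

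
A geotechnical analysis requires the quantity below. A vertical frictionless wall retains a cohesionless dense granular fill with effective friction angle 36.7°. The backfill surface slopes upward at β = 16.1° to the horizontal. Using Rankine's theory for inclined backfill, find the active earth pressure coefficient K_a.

K_a = cos β · (cos β − √(cos²β − cos²φ)) / (cos β + √(cos²β − cos²φ)).
cos β = 0.9608, cos φ = 0.8018, √(cos²β − cos²φ) = 0.5294.
K_a = 0.9608 × (0.9608 − 0.5294)/(0.9608 + 0.5294) = 0.2781.

0.278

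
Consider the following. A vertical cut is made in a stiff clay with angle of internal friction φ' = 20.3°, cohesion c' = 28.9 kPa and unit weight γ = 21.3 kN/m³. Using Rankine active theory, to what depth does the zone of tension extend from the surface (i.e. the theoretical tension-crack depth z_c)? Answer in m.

K_a = tan²(45° − 20.3°/2) = 0.4849; √K_a = 0.6963.
The active pressure is zero where K_a γ z = 2c√K_a, so z_c = 2c/(γ√K_a) = 2×28.9/(21.3×0.6963) = 3.897 m.

3.90 m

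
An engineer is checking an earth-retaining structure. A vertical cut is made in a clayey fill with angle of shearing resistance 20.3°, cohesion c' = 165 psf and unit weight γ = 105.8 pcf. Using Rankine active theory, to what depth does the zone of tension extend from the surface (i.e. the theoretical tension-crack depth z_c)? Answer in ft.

4.48 ft

K_a = tan²(45° − 20.3°/2) = 0.4849; √K_a = 0.6963.
The active pressure is zero where K_a γ z = 2c√K_a, so z_c = 2c/(γ√K_a) = 2×165/(105.8×0.6963) = 4.479 ft.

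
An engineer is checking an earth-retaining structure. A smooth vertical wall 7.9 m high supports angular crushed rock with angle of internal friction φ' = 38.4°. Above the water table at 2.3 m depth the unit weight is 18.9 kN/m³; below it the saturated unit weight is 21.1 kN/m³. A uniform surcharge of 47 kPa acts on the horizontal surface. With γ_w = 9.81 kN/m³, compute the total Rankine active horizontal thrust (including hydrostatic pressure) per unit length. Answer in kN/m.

351 kN/m

K_a = tan²(45° − φ/2) = 0.2337.
γ' = 21.1 − 9.81 = 11.29 kN/m³. h₂ = H − d_w = 5.6 m.
σ'_h: at surface K_a·q = 10.98; at WT K_a(q+γd_w) = 21.14; at base K_a(q+γd_w+γ'h₂) = 35.92 kPa.
P₁ = ½(10.98+21.14)×2.3 = 36.94; P₂ = ½(21.14+35.92)×5.6 = 159.8; P_w = ½γ_w h₂² = 153.8.
Total = 36.94+159.8+153.8 = 350.5 kN/m.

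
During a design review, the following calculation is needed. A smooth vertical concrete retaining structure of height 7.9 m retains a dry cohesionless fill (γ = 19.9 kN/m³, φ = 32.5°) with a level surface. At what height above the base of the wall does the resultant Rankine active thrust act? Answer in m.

K_a = 0.3010.
The pressure distribution is triangular, so the resultant acts at H/3 above the base = 7.9/3 = 2.633 m.

2.63 m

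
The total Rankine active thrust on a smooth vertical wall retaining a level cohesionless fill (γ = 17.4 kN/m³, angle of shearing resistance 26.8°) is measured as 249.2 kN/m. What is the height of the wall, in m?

8.70 m

K_a = 0.3785. P_a = ½ K_a γ H² ⇒ H = √(2P_a/(K_a γ)).
H = √(2×249.2/(0.3785×17.4)) = 8.700 m.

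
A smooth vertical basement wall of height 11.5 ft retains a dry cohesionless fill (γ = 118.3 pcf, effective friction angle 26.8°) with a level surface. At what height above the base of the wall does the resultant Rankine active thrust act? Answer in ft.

3.83 ft

K_a = 0.3785.
The pressure distribution is triangular, so the resultant acts at H/3 above the base = 11.5/3 = 3.833 ft.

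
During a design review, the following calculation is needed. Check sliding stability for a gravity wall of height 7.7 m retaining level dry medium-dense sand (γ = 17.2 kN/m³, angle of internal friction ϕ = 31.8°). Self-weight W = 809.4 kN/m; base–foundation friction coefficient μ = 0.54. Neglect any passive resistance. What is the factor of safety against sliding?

K_a = tan²(45° − 31.8°/2) = 0.3098.
P_a = ½K_aγH² = 0.5×0.3098×17.2×7.7² = 158.0 kN/m, acting at H/3 = 2.567 m above the base.
FS_sliding = μW / P_a = 0.54×809.4 / 158.0 = 2.767.

2.77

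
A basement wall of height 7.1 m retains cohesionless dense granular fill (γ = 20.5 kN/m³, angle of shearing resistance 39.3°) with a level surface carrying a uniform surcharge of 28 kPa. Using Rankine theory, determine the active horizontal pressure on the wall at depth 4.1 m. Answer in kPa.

K_a = (1 − sin φ)/(1 + sin φ) = 0.2245.
σ_v = γz + q = 20.5 × 4.1 + 28 = 112.0 kPa.
σ_h = K_a σ_v = 0.2245 × 112.0 = 25.15 kPa.

25.2 kPa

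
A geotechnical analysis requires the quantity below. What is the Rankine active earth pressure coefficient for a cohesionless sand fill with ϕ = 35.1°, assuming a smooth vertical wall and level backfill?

0.270

K_a = tan²(45° − φ/2) = tan²(27.45°) = 0.2698.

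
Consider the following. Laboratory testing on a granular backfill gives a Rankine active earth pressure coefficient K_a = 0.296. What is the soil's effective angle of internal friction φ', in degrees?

32.9°

K_a = tan²(45° − φ/2) ⇒ 45° − φ/2 = arctan(√0.296) = 28.55°.
φ = 2(45° − 28.55°) = 32.90°.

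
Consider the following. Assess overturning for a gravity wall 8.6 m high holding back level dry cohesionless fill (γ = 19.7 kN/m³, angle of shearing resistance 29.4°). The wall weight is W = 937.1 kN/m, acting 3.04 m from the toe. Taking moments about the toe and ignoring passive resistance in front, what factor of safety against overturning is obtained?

3.99

K_a = tan²(45° − 29.4°/2) = 0.3415.
P_a = ½K_aγH² = 0.5×0.3415×19.7×8.6² = 248.8 kN/m, acting at H/3 = 2.867 m above the base.
Overturning moment M_o = P_a × H/3 = 248.8 × 2.867 = 713.1.
Resisting moment M_r = W × 3.04 = 937.1 × 3.04 = 2849.
FS_overturning = M_r/M_o = 2849/713.1 = 3.995.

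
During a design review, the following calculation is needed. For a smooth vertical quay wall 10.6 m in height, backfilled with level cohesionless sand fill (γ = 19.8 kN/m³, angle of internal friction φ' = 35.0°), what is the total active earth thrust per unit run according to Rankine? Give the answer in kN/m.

K_a = tan²(45° − φ/2) = 0.2710.
P_a = ½ K_a γ H² = 0.5 × 0.2710 × 19.8 × 10.6² = 301.4 kN/m.

301 kN/m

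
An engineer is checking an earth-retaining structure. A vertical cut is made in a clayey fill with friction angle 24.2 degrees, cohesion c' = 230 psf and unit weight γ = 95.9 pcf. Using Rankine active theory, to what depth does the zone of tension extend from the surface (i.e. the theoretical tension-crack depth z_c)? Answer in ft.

K_a = tan²(45° − 24.2°/2) = 0.4185; √K_a = 0.6469.
The active pressure is zero where K_a γ z = 2c√K_a, so z_c = 2c/(γ√K_a) = 2×230/(95.9×0.6469) = 7.415 ft.

7.41 ft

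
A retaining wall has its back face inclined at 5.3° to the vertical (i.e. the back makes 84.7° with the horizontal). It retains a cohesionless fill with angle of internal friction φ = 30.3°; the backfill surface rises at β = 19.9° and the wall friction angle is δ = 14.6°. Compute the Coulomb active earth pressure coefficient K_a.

K_a = sin²(α+φ) / [sin²α · sin(α−δ) · (1 + √{sin(φ+δ)sin(φ−β) / (sin(α−δ)sin(α+β))})²].
With α = 84.7°, φ = 30.3°, δ = 14.6°, β = 19.9°: K_a = 0.4666.

0.467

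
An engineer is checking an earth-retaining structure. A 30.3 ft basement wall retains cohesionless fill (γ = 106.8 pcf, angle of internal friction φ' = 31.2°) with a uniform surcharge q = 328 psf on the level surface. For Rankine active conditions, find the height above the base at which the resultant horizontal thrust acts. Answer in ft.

K_a = 0.3175.
Triangular part P₁ = ½K_aγH² = 15570 at H/3 = 10.10 ft; rectangular part P₂ = K_a q H = 3155 at H/2 = 15.15 ft.
ȳ = (P₁·10.10 + P₂·15.15)/(P₁+P₂) = 10.95 ft.

11.0 ft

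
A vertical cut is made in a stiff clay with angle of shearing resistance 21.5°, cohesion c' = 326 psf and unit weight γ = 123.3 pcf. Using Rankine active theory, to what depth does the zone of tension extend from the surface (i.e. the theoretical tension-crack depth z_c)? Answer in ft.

7.77 ft

K_a = tan²(45° − 21.5°/2) = 0.4636; √K_a = 0.6809.
The active pressure is zero where K_a γ z = 2c√K_a, so z_c = 2c/(γ√K_a) = 2×326/(123.3×0.6809) = 7.766 ft.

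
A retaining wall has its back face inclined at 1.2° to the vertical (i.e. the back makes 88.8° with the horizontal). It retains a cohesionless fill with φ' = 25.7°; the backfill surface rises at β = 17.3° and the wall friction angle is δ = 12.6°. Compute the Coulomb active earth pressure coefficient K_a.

0.496

K_a = sin²(α+φ) / [sin²α · sin(α−δ) · (1 + √{sin(φ+δ)sin(φ−β) / (sin(α−δ)sin(α+β))})²].
With α = 88.8°, φ = 25.7°, δ = 12.6°, β = 17.3°: K_a = 0.4959.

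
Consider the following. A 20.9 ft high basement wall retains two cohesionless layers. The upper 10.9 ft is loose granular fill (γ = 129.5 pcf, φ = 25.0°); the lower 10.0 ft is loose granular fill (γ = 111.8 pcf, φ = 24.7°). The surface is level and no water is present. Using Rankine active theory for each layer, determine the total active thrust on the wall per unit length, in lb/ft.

11200 lb/ft

K_a1 = tan²(45°−25.0°/2) = 0.4059; K_a2 = tan²(45°−24.7°/2) = 0.4106.
Layer 1: σ at base = K_a1 γ₁ h₁ = 572.9 psf; P₁ = ½×572.9×10.9 = 3122.
Layer 2: σ_v at top = γ₁h₁ = 1412; σ_h top = K_a2×1412 = 579.5; σ_h base = K_a2×(1412+111.8×10.0) = 1039.
P₂ = ½(579.5+1039)×10.0 = 8090. Total P_a = 3122+8090 = 11210 lb/ft.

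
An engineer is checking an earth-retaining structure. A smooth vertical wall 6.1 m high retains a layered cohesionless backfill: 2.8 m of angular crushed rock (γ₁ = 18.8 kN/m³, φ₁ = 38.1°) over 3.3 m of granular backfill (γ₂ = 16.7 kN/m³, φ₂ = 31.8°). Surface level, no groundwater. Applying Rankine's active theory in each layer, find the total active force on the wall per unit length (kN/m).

99.4 kN/m

K_a1 = tan²(45°−38.1°/2) = 0.2368; K_a2 = tan²(45°−31.8°/2) = 0.3098.
Layer 1: σ at base = K_a1 γ₁ h₁ = 12.47 kPa; P₁ = ½×12.47×2.8 = 17.45.
Layer 2: σ_v at top = γ₁h₁ = 52.64; σ_h top = K_a2×52.64 = 16.31; σ_h base = K_a2×(52.64+16.7×3.3) = 33.38.
P₂ = ½(16.31+33.38)×3.3 = 81.99. Total P_a = 17.45+81.99 = 99.44 kN/m.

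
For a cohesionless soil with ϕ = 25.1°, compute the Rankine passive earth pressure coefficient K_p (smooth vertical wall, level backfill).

2.47

K_p = (1 + sin φ)/(1 − sin φ) = tan²(45° + 25.1°/2) = 2.473.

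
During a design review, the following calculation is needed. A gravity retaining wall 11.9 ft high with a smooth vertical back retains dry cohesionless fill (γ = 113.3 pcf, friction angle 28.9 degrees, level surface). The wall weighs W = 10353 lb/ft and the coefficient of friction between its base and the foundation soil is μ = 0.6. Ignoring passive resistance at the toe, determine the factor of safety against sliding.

K_a = tan²(45° − 28.9°/2) = 0.3484.
P_a = ½K_aγH² = 0.5×0.3484×113.3×11.9² = 2795 lb/ft, acting at H/3 = 3.967 ft above the base.
FS_sliding = μW / P_a = 0.6×10353 / 2795 = 2.223.

2.22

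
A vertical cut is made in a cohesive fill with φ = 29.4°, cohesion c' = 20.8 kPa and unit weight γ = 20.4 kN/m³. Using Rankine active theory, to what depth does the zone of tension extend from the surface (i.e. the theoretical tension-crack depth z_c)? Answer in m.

K_a = tan²(45° − 29.4°/2) = 0.3415; √K_a = 0.5844.
The active pressure is zero where K_a γ z = 2c√K_a, so z_c = 2c/(γ√K_a) = 2×20.8/(20.4×0.5844) = 3.490 m.

3.49 m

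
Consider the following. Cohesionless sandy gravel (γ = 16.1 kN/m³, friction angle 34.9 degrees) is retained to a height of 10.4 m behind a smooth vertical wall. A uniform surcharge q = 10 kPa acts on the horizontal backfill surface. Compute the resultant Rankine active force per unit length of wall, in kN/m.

K_a = tan²(45° − φ/2) = 0.2721.
Soil triangle: ½ K_a γ H² = 0.5×0.2721×16.1×10.4² = 237.0 kN/m.
Surcharge rectangle: K_a q H = 0.2721×10×10.4 = 28.30 kN/m.
Total = 237.0 + 28.30 = 265.3 kN/m.

265 kN/m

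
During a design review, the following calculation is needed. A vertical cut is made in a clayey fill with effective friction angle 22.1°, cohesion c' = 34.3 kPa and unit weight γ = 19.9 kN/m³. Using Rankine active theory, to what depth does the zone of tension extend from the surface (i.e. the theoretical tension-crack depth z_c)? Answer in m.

K_a = tan²(45° − 22.1°/2) = 0.4533; √K_a = 0.6732.
The active pressure is zero where K_a γ z = 2c√K_a, so z_c = 2c/(γ√K_a) = 2×34.3/(19.9×0.6732) = 5.120 m.

5.12 m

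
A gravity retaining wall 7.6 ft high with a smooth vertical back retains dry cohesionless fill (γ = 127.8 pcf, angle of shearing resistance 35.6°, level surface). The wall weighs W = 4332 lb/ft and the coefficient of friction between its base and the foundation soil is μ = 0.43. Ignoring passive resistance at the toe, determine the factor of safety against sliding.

K_a = tan²(45° − 35.6°/2) = 0.2641.
P_a = ½K_aγH² = 0.5×0.2641×127.8×7.6² = 974.8 lb/ft, acting at H/3 = 2.533 ft above the base.
FS_sliding = μW / P_a = 0.43×4332 / 974.8 = 1.911.

1.91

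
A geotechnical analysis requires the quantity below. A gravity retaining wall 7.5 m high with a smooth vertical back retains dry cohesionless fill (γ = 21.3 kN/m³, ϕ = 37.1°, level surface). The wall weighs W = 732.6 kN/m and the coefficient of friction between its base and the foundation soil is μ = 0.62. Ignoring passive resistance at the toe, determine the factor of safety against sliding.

3.06

K_a = tan²(45° − 37.1°/2) = 0.2475.
P_a = ½K_aγH² = 0.5×0.2475×21.3×7.5² = 148.3 kN/m, acting at H/3 = 2.500 m above the base.
FS_sliding = μW / P_a = 0.62×732.6 / 148.3 = 3.063.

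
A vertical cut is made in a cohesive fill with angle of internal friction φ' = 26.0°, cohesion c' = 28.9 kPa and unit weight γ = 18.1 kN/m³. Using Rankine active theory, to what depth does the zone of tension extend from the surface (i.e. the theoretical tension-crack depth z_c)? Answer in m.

K_a = tan²(45° − 26.0°/2) = 0.3905; √K_a = 0.6249.
The active pressure is zero where K_a γ z = 2c√K_a, so z_c = 2c/(γ√K_a) = 2×28.9/(18.1×0.6249) = 5.110 m.

5.11 m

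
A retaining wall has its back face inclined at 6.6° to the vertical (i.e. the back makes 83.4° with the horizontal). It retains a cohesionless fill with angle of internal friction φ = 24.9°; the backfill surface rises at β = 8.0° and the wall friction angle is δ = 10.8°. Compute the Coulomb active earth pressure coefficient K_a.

0.474

K_a = sin²(α+φ) / [sin²α · sin(α−δ) · (1 + √{sin(φ+δ)sin(φ−β) / (sin(α−δ)sin(α+β))})²].
With α = 83.4°, φ = 24.9°, δ = 10.8°, β = 8.0°: K_a = 0.4736.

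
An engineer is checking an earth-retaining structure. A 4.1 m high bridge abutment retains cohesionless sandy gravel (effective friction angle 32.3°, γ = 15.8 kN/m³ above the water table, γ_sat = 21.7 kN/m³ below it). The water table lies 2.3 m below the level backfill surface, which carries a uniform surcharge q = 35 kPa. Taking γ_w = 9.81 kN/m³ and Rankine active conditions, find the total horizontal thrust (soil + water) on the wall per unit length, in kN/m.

97.8 kN/m

K_a = tan²(45° − φ/2) = 0.3035.
γ' = 21.7 − 9.81 = 11.89 kN/m³. h₂ = H − d_w = 1.8 m.
σ'_h: at surface K_a·q = 10.62; at WT K_a(q+γd_w) = 21.65; at base K_a(q+γd_w+γ'h₂) = 28.15 kPa.
P₁ = ½(10.62+21.65)×2.3 = 37.11; P₂ = ½(21.65+28.15)×1.8 = 44.82; P_w = ½γ_w h₂² = 15.89.
Total = 37.11+44.82+15.89 = 97.82 kN/m.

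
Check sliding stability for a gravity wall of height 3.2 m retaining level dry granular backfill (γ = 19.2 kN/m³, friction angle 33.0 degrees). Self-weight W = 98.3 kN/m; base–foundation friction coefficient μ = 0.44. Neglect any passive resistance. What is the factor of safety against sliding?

K_a = tan²(45° − 33.0°/2) = 0.2948.
P_a = ½K_aγH² = 0.5×0.2948×19.2×3.2² = 28.98 kN/m, acting at H/3 = 1.067 m above the base.
FS_sliding = μW / P_a = 0.44×98.3 / 28.98 = 1.492.

1.49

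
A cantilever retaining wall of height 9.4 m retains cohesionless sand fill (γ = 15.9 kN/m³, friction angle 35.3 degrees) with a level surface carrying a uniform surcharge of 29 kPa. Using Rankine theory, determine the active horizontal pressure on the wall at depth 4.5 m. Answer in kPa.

K_a = (1 − sin φ)/(1 + sin φ) = 0.2675.
σ_v = γz + q = 15.9 × 4.5 + 29 = 100.5 kPa.
σ_h = K_a σ_v = 0.2675 × 100.5 = 26.90 kPa.

26.9 kPa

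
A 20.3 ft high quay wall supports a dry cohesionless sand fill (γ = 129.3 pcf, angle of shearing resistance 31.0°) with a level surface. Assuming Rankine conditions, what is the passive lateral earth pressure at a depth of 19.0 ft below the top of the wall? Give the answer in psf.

K_p = (1 + sin φ)/(1 − sin φ) = 3.124.
σ_h = K_p γ z = 3.124 × 129.3 × 19.0 = 7675 psf.

7670 psf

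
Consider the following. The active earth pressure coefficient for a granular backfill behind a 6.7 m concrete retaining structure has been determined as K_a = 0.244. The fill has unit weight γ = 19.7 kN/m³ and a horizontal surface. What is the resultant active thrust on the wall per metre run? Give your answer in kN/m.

108 kN/m

P = ½ K_a γ H² = 0.5 × 0.244 × 19.7 × 6.7² = 107.9 kN/m.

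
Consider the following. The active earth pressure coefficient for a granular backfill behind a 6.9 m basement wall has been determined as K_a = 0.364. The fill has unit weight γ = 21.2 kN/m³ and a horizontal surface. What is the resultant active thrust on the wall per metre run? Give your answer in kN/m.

184 kN/m

P = ½ K_a γ H² = 0.5 × 0.364 × 21.2 × 6.9² = 183.7 kN/m.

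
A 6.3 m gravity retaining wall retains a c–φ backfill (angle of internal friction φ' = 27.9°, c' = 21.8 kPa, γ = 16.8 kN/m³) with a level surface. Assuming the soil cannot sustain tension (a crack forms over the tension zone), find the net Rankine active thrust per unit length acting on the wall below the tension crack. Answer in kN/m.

12.0 kN/m

K_a = 0.3625; √K_a = 0.6020.
Tension-crack depth z_c = 2c/(γ√K_a) = 2×21.8/(16.8×0.6020) = 4.311 m.
σ_a at base = K_a γ H − 2c√K_a = 0.3625×16.8×6.3 − 2×21.8×0.6020 = 12.11 kPa.
P_a = ½ × 12.11 × (H − z_c) = 0.5×12.11×1.989 = 12.05 kN/m.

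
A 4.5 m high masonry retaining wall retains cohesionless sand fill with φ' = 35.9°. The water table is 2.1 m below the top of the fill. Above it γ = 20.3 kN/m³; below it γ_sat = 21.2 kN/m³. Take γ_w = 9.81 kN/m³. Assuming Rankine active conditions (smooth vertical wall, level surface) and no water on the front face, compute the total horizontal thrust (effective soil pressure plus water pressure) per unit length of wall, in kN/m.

75.2 kN/m

K_a = tan²(45° − φ/2) = 0.2607.
γ' = 21.2 − 9.81 = 11.39 kN/m³. Depth below WT = 2.4 m.
σ'_h at WT = K_a γ d_w = 11.12 kPa; at base = 11.12 + K_a γ' × 2.4 = 18.24 kPa.
P₁ (0–2.1 m) = ½×11.12×2.1 = 11.67. P₂ (2.1–4.5 m) = ½(11.12+18.24)×2.4 = 35.23.
P_w = ½ γ_w h₂² = 0.5×9.81×2.4² = 28.25. Total = 11.67+35.23+28.25 = 75.15 kN/m.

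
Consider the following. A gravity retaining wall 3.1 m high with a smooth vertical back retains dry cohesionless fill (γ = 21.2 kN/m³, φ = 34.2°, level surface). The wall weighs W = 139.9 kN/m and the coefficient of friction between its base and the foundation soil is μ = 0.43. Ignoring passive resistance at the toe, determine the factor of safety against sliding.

K_a = tan²(45° − 34.2°/2) = 0.2803.
P_a = ½K_aγH² = 0.5×0.2803×21.2×3.1² = 28.56 kN/m, acting at H/3 = 1.033 m above the base.
FS_sliding = μW / P_a = 0.43×139.9 / 28.56 = 2.107.

2.11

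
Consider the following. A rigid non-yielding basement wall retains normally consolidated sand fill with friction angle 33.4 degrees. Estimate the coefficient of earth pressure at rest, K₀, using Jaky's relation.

K₀ = 1 − sin φ' = 1 − sin 33.4° = 0.4495.

0.450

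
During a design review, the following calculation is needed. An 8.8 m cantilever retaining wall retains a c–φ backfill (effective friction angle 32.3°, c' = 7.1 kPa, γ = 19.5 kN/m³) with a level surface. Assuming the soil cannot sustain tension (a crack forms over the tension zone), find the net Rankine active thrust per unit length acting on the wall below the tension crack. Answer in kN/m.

165 kN/m

K_a = 0.3035; √K_a = 0.5509.
Tension-crack depth z_c = 2c/(γ√K_a) = 2×7.1/(19.5×0.5509) = 1.322 m.
σ_a at base = K_a γ H − 2c√K_a = 0.3035×19.5×8.8 − 2×7.1×0.5509 = 44.25 kPa.
P_a = ½ × 44.25 × (H − z_c) = 0.5×44.25×7.478 = 165.5 kN/m.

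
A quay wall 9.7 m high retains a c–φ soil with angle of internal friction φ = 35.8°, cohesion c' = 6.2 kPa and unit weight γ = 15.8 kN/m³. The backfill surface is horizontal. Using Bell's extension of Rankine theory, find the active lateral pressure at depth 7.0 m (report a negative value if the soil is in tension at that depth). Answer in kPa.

K_a = (1 − sin φ)/(1 + sin φ) = 0.2619.
σ_a = K_a γ z − 2c√K_a = 0.2619×15.8×7.0 − 2×6.2×0.5117 = 22.62 kPa.

22.6 kPa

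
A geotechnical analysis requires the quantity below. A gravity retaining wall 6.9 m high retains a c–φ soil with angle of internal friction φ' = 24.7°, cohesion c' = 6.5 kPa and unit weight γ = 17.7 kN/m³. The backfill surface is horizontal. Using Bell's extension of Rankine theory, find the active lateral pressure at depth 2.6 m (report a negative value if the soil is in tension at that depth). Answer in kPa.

K_a = (1 − sin φ)/(1 + sin φ) = 0.4106.
σ_a = K_a γ z − 2c√K_a = 0.4106×17.7×2.6 − 2×6.5×0.6408 = 10.56 kPa.

10.6 kPa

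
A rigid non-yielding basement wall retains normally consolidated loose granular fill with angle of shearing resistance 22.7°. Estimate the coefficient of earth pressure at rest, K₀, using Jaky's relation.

K₀ = 1 − sin φ' = 1 − sin 22.7° = 0.6141.

0.614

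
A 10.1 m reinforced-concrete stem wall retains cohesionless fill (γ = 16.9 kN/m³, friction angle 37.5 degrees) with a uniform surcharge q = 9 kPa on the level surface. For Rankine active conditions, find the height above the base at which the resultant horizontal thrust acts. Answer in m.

K_a = 0.2432.
Triangular part P₁ = ½K_aγH² = 209.6 at H/3 = 3.367 m; rectangular part P₂ = K_a q H = 22.11 at H/2 = 5.050 m.
ȳ = (P₁·3.367 + P₂·5.050)/(P₁+P₂) = 3.527 m.

3.53 m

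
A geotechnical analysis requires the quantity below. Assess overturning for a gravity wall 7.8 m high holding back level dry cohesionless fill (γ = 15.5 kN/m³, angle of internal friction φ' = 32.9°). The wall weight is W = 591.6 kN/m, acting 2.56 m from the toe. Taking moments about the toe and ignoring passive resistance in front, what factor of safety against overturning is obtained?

4.17

K_a = tan²(45° − 32.9°/2) = 0.2960.
P_a = ½K_aγH² = 0.5×0.2960×15.5×7.8² = 139.6 kN/m, acting at H/3 = 2.600 m above the base.
Overturning moment M_o = P_a × H/3 = 139.6 × 2.600 = 362.9.
Resisting moment M_r = W × 2.56 = 591.6 × 2.56 = 1514.
FS_overturning = M_r/M_o = 1514/362.9 = 4.173.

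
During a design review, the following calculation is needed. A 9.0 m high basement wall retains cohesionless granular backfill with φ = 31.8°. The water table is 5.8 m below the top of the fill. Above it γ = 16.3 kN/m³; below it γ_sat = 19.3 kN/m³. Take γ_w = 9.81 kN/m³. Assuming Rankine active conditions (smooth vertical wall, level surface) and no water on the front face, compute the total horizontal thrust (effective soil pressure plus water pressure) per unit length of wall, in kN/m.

244 kN/m

K_a = tan²(45° − φ/2) = 0.3098.
γ' = 19.3 − 9.81 = 9.490 kN/m³. Depth below WT = 3.2 m.
σ'_h at WT = K_a γ d_w = 29.29 kPa; at base = 29.29 + K_a γ' × 3.2 = 38.70 kPa.
P₁ (0–5.8 m) = ½×29.29×5.8 = 84.94. P₂ (5.8–9.0 m) = ½(29.29+38.70)×3.2 = 108.8.
P_w = ½ γ_w h₂² = 0.5×9.81×3.2² = 50.23. Total = 84.94+108.8+50.23 = 243.9 kN/m.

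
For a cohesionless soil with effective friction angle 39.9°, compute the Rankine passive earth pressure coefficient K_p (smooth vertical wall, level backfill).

4.58

K_p = (1 + sin φ)/(1 − sin φ) = tan²(45° + 39.9°/2) = 4.578.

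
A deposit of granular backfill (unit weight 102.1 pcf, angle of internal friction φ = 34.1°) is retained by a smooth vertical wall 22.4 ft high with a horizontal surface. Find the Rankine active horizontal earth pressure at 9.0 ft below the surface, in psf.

259 psf

K_a = (1 − sin φ)/(1 + sin φ) = 0.2815.
σ_h = K_a γ z = 0.2815 × 102.1 × 9.0 = 258.7 psf.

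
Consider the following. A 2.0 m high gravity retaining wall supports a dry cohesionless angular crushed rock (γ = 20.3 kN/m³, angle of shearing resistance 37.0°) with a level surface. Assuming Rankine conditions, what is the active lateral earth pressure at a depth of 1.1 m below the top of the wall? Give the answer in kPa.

5.55 kPa

K_a = (1 − sin φ)/(1 + sin φ) = 0.2486.
σ_h = K_a γ z = 0.2486 × 20.3 × 1.1 = 5.551 kPa.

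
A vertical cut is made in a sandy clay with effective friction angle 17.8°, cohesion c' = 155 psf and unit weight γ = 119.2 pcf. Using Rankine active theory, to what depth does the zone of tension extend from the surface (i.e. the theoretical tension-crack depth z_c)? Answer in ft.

3.57 ft

K_a = tan²(45° − 17.8°/2) = 0.5318; √K_a = 0.7292.
The active pressure is zero where K_a γ z = 2c√K_a, so z_c = 2c/(γ√K_a) = 2×155/(119.2×0.7292) = 3.566 ft.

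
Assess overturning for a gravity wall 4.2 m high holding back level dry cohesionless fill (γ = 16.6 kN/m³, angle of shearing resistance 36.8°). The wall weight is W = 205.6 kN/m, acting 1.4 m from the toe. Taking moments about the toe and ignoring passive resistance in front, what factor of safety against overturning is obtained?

K_a = tan²(45° − 36.8°/2) = 0.2508.
P_a = ½K_aγH² = 0.5×0.2508×16.6×4.2² = 36.71 kN/m, acting at H/3 = 1.400 m above the base.
Overturning moment M_o = P_a × H/3 = 36.71 × 1.400 = 51.40.
Resisting moment M_r = W × 1.4 = 205.6 × 1.4 = 287.8.
FS_overturning = M_r/M_o = 287.8/51.40 = 5.600.

5.60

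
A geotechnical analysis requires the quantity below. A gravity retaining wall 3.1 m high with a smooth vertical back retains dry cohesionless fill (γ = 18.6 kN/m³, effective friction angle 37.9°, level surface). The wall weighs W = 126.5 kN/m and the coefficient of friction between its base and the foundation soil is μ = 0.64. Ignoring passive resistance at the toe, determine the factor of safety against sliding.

3.79

K_a = tan²(45° − 37.9°/2) = 0.2389.
P_a = ½K_aγH² = 0.5×0.2389×18.6×3.1² = 21.35 kN/m, acting at H/3 = 1.033 m above the base.
FS_sliding = μW / P_a = 0.64×126.5 / 21.35 = 3.791.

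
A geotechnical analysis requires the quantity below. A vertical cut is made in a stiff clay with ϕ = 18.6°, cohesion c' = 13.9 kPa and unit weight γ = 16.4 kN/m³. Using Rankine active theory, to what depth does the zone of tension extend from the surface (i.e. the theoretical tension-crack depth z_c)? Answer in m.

K_a = tan²(45° − 18.6°/2) = 0.5163; √K_a = 0.7186.
The active pressure is zero where K_a γ z = 2c√K_a, so z_c = 2c/(γ√K_a) = 2×13.9/(16.4×0.7186) = 2.359 m.

2.36 m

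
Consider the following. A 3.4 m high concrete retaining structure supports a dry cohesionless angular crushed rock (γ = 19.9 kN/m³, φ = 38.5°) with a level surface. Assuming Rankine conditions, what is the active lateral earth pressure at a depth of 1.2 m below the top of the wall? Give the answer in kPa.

5.56 kPa

K_a = (1 − sin φ)/(1 + sin φ) = 0.2327.
σ_h = K_a γ z = 0.2327 × 19.9 × 1.2 = 5.556 kPa.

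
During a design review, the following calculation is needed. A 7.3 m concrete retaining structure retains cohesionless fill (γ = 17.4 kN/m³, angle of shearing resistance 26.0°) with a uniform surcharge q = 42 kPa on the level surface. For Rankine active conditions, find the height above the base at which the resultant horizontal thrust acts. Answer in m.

2.92 m

K_a = 0.3905.
Triangular part P₁ = ½K_aγH² = 181.0 at H/3 = 2.433 m; rectangular part P₂ = K_a q H = 119.7 at H/2 = 3.650 m.
ȳ = (P₁·2.433 + P₂·3.650)/(P₁+P₂) = 2.918 m.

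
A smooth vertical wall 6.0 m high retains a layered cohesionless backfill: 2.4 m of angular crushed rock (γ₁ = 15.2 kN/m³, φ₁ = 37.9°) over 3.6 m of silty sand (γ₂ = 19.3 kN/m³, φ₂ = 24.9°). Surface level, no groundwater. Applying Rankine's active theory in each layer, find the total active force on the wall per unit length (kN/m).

115 kN/m

K_a1 = tan²(45°−37.9°/2) = 0.2389; K_a2 = tan²(45°−24.9°/2) = 0.4074.
Layer 1: σ at base = K_a1 γ₁ h₁ = 8.716 kPa; P₁ = ½×8.716×2.4 = 10.46.
Layer 2: σ_v at top = γ₁h₁ = 36.48; σ_h top = K_a2×36.48 = 14.86; σ_h base = K_a2×(36.48+19.3×3.6) = 43.17.
P₂ = ½(14.86+43.17)×3.6 = 104.5. Total P_a = 10.46+104.5 = 114.9 kN/m.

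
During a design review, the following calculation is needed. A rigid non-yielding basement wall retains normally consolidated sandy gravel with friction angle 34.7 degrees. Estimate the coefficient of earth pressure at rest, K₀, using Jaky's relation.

K₀ = 1 − sin φ' = 1 − sin 34.7° = 0.4307.

0.431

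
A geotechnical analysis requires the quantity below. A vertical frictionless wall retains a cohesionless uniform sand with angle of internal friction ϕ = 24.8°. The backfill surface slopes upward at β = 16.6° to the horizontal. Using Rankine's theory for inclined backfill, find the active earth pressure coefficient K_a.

K_a = cos β · (cos β − √(cos²β − cos²φ)) / (cos β + √(cos²β − cos²φ)).
cos β = 0.9583, cos φ = 0.9078, √(cos²β − cos²φ) = 0.3071.
K_a = 0.9583 × (0.9583 − 0.3071)/(0.9583 + 0.3071) = 0.4932.

0.493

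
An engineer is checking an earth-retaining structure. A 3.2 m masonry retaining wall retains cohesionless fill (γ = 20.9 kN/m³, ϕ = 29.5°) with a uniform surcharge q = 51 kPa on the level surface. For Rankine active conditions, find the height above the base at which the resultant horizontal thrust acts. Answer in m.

K_a = 0.3401.
Triangular part P₁ = ½K_aγH² = 36.39 at H/3 = 1.067 m; rectangular part P₂ = K_a q H = 55.50 at H/2 = 1.600 m.
ȳ = (P₁·1.067 + P₂·1.600)/(P₁+P₂) = 1.389 m.

1.39 m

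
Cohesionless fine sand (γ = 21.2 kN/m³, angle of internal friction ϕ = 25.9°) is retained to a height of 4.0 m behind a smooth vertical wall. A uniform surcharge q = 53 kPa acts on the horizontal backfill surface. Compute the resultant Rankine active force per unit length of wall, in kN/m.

150 kN/m

K_a = tan²(45° − φ/2) = 0.3920.
Soil triangle: ½ K_a γ H² = 0.5×0.3920×21.2×4.0² = 66.48 kN/m.
Surcharge rectangle: K_a q H = 0.3920×53×4.0 = 83.10 kN/m.
Total = 66.48 + 83.10 = 149.6 kN/m.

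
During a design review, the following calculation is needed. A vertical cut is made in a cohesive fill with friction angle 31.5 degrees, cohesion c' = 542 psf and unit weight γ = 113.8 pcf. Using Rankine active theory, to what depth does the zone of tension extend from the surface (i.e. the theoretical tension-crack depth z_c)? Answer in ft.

K_a = tan²(45° − 31.5°/2) = 0.3136; √K_a = 0.5600.
The active pressure is zero where K_a γ z = 2c√K_a, so z_c = 2c/(γ√K_a) = 2×542/(113.8×0.5600) = 17.01 ft.

17.0 ft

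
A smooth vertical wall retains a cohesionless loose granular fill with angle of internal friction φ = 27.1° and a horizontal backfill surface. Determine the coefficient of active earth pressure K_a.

K_a = tan²(45° − φ/2) = tan²(31.45°) = 0.3741.

0.374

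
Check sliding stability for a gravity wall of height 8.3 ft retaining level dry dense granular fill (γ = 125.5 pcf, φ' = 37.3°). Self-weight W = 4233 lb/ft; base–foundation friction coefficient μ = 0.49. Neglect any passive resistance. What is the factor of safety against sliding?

K_a = tan²(45° − 37.3°/2) = 0.2453.
P_a = ½K_aγH² = 0.5×0.2453×125.5×8.3² = 1061 lb/ft, acting at H/3 = 2.767 ft above the base.
FS_sliding = μW / P_a = 0.49×4233 / 1061 = 1.956.

1.96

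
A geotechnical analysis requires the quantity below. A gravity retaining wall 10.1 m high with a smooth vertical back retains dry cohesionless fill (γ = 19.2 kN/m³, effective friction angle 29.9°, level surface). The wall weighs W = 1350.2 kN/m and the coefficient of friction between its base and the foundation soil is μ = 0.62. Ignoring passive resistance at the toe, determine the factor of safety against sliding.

2.55

K_a = tan²(45° − 29.9°/2) = 0.3347.
P_a = ½K_aγH² = 0.5×0.3347×19.2×10.1² = 327.7 kN/m, acting at H/3 = 3.367 m above the base.
FS_sliding = μW / P_a = 0.62×1350.2 / 327.7 = 2.554.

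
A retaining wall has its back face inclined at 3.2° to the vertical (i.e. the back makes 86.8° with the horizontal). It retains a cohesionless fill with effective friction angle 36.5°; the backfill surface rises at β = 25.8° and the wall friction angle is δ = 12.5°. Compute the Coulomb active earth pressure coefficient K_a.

K_a = sin²(α+φ) / [sin²α · sin(α−δ) · (1 + √{sin(φ+δ)sin(φ−β) / (sin(α−δ)sin(α+β))})²].
With α = 86.8°, φ = 36.5°, δ = 12.5°, β = 25.8°: K_a = 0.3729.

0.373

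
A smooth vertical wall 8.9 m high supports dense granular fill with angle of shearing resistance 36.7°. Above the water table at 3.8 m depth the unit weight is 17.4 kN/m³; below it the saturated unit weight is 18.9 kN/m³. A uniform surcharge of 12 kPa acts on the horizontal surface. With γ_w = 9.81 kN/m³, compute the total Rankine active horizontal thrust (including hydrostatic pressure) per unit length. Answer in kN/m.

K_a = tan²(45° − φ/2) = 0.2519.
γ' = 18.9 − 9.81 = 9.090 kN/m³. h₂ = H − d_w = 5.1 m.
σ'_h: at surface K_a·q = 3.022; at WT K_a(q+γd_w) = 19.68; at base K_a(q+γd_w+γ'h₂) = 31.35 kPa.
P₁ = ½(3.022+19.68)×3.8 = 43.13; P₂ = ½(19.68+31.35)×5.1 = 130.1; P_w = ½γ_w h₂² = 127.6.
Total = 43.13+130.1+127.6 = 300.8 kN/m.

301 kN/m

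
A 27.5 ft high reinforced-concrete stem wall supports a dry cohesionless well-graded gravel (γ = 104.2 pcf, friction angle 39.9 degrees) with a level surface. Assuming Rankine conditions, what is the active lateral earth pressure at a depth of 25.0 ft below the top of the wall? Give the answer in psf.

K_a = (1 − sin φ)/(1 + sin φ) = 0.2184.
σ_h = K_a γ z = 0.2184 × 104.2 × 25.0 = 569.0 psf.

569 psf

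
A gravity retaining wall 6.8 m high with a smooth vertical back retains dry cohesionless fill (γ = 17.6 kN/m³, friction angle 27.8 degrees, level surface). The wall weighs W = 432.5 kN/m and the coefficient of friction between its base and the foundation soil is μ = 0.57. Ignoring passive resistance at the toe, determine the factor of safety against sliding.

K_a = tan²(45° − 27.8°/2) = 0.3639.
P_a = ½K_aγH² = 0.5×0.3639×17.6×6.8² = 148.1 kN/m, acting at H/3 = 2.267 m above the base.
FS_sliding = μW / P_a = 0.57×432.5 / 148.1 = 1.665.

1.66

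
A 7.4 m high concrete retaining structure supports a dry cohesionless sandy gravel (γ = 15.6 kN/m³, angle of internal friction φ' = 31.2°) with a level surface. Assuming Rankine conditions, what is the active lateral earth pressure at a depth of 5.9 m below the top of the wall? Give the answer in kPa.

K_a = (1 − sin φ)/(1 + sin φ) = 0.3175.
σ_h = K_a γ z = 0.3175 × 15.6 × 5.9 = 29.22 kPa.

29.2 kPa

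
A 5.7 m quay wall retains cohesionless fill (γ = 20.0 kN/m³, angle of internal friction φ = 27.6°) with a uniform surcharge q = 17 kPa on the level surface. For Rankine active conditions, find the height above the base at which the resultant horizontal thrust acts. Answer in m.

2.12 m

K_a = 0.3668.
Triangular part P₁ = ½K_aγH² = 119.2 at H/3 = 1.900 m; rectangular part P₂ = K_a q H = 35.54 at H/2 = 2.850 m.
ȳ = (P₁·1.900 + P₂·2.850)/(P₁+P₂) = 2.118 m.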